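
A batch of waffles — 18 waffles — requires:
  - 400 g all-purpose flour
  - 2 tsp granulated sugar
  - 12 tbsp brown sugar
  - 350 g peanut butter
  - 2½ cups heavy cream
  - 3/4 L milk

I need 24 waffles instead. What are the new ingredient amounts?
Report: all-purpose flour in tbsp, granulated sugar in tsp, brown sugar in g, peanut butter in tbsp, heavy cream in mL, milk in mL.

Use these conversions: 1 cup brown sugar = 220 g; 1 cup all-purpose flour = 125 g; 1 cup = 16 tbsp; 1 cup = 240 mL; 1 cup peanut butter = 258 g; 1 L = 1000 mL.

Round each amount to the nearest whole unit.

all-purpose flour: 68 tbsp; granulated sugar: 3 tsp; brown sugar: 220 g; peanut butter: 29 tbsp; heavy cream: 800 mL; milk: 1000 mL

Scaling factor: 24/18 = 4/3.
all-purpose flour: 400 g × 4/3 ÷ 125 g/cup × 16 tbsp/cup ≈ 68 tbsp
granulated sugar: 2 tsp × 4/3 ≈ 3 tsp
brown sugar: 12 tbsp × 4/3 ÷ 16 tbsp/cup × 220 g/cup = 220 g
peanut butter: 350 g × 4/3 ÷ 258 g/cup × 16 tbsp/cup ≈ 29 tbsp
heavy cream: 2.5 cup × 4/3 × 240 mL/cup = 800 mL
milk: 0.75 L × 4/3 × 1000 mL/L = 1000 mL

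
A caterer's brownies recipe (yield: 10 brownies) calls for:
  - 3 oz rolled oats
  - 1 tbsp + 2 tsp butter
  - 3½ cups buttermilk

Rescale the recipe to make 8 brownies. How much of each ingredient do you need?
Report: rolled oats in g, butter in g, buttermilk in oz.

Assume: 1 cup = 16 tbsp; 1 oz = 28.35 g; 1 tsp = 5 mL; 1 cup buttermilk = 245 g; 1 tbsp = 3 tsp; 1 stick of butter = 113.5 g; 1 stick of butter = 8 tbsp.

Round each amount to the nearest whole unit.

Scaling factor: 8/10 = 4/5 = 0.8.
rolled oats: 3 oz × 4/5 × 28.35 g/oz ≈ 68 g
butter: (1 tbsp + 2 tsp = 5/3 tbsp) × 4/5 ÷ 8 tbsp/stick × 113.5 g/stick ≈ 19 g
buttermilk: 3.5 cup × 4/5 × 245 g/cup ÷ 28.35 g/oz ≈ 24 oz

rolled oats: 68 g; butter: 19 g; buttermilk: 24 oz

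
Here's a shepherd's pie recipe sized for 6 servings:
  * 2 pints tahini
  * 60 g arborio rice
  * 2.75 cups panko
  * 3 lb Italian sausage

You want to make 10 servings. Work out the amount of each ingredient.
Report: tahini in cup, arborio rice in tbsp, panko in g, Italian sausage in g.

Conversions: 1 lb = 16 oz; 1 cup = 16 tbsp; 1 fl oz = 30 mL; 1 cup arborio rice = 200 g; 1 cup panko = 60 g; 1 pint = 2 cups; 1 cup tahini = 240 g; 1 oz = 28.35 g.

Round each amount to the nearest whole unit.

Scaling factor: 10/6 = 5/3.
tahini: 2 pint × 5/3 × 2 cup/pint ≈ 7 cup
arborio rice: 60 g × 5/3 ÷ 200 g/cup × 16 tbsp/cup = 8 tbsp
panko: 2.75 cup × 5/3 × 60 g/cup = 275 g
Italian sausage: 3 lb × 5/3 × 16 oz/lb × 28.35 g/oz = 2268 g

tahini: 7 cup; arborio rice: 8 tbsp; panko: 275 g; Italian sausage: 2268 g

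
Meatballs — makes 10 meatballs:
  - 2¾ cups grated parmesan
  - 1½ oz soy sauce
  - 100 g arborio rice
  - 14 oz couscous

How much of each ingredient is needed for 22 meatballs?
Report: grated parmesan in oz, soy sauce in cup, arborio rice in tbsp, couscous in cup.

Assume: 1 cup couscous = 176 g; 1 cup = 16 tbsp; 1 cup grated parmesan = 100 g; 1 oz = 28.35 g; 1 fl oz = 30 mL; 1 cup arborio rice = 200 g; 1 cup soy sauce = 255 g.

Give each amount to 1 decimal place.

grated parmesan: 21.3 oz; soy sauce: 0.4 cup; arborio rice: 17.6 tbsp; couscous: 5.0 cup

Scaling factor: 22/10 = 11/5 = 2.2.
grated parmesan: 2.75 cup × 11/5 × 100 g/cup ÷ 28.35 g/oz ≈ 21.3 oz
soy sauce: 1.5 oz × 11/5 × 28.35 g/oz ÷ 255 g/cup ≈ 0.4 cup
arborio rice: 100 g × 11/5 ÷ 200 g/cup × 16 tbsp/cup = 17.6 tbsp
couscous: 14 oz × 11/5 × 28.35 g/oz ÷ 176 g/cup ≈ 5.0 cup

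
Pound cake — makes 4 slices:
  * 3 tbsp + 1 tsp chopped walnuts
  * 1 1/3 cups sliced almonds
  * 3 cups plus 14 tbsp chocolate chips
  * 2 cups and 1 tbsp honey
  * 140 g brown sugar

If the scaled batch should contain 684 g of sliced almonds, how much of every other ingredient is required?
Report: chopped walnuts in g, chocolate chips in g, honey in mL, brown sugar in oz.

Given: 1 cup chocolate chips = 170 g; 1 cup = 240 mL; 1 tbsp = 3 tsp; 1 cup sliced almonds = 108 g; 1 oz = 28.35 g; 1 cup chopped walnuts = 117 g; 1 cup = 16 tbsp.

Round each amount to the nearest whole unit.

chopped walnuts: 116 g; chocolate chips: 3129 g; honey: 2351 mL; brown sugar: 23 oz

The original recipe has 144 g of sliced almonds, so the scaling factor is 684 ÷ 144 = 19/4 = 4.75.
chopped walnuts: (3 tbsp + 1 tsp = 10/3 tbsp) × 19/4 ÷ 16 tbsp/cup × 117 g/cup ≈ 116 g
chocolate chips: (3 cup + 14 tbsp = 3.875 cup) × 19/4 × 170 g/cup ≈ 3129 g
honey: (2 cup + 1 tbsp = 2.0625 cup) × 19/4 × 240 mL/cup ≈ 2351 mL
brown sugar: 140 g × 19/4 ÷ 28.35 g/oz ≈ 23 oz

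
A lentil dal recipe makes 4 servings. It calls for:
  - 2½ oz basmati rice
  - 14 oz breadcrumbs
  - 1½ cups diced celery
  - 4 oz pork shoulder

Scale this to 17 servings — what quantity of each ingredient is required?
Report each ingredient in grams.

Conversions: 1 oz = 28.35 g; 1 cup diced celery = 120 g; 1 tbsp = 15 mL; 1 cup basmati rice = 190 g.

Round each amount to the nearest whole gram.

Scaling factor: 17/4 = 4.25.
basmati rice: 2.5 oz × 17/4 × 28.35 g/oz ≈ 301 g
breadcrumbs: 14 oz × 17/4 × 28.35 g/oz ≈ 1687 g
diced celery: 1.5 cup × 17/4 × 120 g/cup = 765 g
pork shoulder: 4 oz × 17/4 × 28.35 g/oz ≈ 482 g

basmati rice: 301 g; breadcrumbs: 1687 g; diced celery: 765 g; pork shoulder: 482 g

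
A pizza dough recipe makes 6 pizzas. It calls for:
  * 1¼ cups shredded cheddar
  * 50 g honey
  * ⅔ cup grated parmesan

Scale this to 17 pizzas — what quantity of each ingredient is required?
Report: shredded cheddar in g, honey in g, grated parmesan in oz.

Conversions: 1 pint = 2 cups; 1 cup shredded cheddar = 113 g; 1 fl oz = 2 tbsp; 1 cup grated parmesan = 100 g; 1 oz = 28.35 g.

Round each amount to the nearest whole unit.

Scaling factor: 17/6.
shredded cheddar: 1.25 cup × 17/6 × 113 g/cup ≈ 400 g
honey: 50 g × 17/6 ≈ 142 g
grated parmesan: 2/3 cup × 17/6 × 100 g/cup ÷ 28.35 g/oz ≈ 7 oz

shredded cheddar: 400 g; honey: 142 g; grated parmesan: 7 oz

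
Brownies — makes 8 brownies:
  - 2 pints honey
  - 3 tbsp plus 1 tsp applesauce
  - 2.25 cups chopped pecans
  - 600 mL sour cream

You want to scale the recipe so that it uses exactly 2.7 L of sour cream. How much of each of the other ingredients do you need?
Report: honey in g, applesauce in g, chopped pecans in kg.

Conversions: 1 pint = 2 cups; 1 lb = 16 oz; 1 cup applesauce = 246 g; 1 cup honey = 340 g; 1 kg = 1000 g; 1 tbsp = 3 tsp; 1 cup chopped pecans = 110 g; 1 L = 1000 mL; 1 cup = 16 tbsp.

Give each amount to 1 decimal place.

honey: 6120.0 g; applesauce: 230.6 g; chopped pecans: 1.1 kg

The original recipe has 0.6 L of sour cream, so the scaling factor is 2.7 ÷ 0.6 = 9/2 = 4.5.
honey: 2 pint × 9/2 × 2 cup/pint × 340 g/cup = 6120.0 g
applesauce: (3 tbsp + 1 tsp = 10/3 tbsp) × 9/2 ÷ 16 tbsp/cup × 246 g/cup ≈ 230.6 g
chopped pecans: 2.25 cup × 9/2 × 110 g/cup ÷ 1000 g/kg ≈ 1.1 kg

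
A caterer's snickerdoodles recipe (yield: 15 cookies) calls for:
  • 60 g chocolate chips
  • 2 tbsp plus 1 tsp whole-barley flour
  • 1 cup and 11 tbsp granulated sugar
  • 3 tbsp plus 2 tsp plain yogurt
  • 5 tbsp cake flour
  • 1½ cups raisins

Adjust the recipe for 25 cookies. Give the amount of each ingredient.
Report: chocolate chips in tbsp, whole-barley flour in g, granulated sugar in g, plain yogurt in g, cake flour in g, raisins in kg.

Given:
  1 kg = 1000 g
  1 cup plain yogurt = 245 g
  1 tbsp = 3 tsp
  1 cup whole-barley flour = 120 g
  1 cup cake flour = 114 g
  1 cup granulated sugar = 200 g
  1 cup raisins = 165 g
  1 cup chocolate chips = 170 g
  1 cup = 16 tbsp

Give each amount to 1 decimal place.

Scaling factor: 25/15 = 5/3.
chocolate chips: 60 g × 5/3 ÷ 170 g/cup × 16 tbsp/cup ≈ 9.4 tbsp
whole-barley flour: (2 tbsp + 1 tsp = 7/3 tbsp) × 5/3 ÷ 16 tbsp/cup × 120 g/cup ≈ 29.2 g
granulated sugar: (1 cup + 11 tbsp = 1.6875 cup) × 5/3 × 200 g/cup = 562.5 g
plain yogurt: (3 tbsp + 2 tsp = 11/3 tbsp) × 5/3 ÷ 16 tbsp/cup × 245 g/cup ≈ 93.6 g
cake flour: 5 tbsp × 5/3 ÷ 16 tbsp/cup × 114 g/cup ≈ 59.4 g
raisins: 1.5 cup × 5/3 × 165 g/cup ÷ 1000 g/kg ≈ 0.4 kg

chocolate chips: 9.4 tbsp; whole-barley flour: 29.2 g; granulated sugar: 562.5 g; plain yogurt: 93.6 g; cake flour: 59.4 g; raisins: 0.4 kg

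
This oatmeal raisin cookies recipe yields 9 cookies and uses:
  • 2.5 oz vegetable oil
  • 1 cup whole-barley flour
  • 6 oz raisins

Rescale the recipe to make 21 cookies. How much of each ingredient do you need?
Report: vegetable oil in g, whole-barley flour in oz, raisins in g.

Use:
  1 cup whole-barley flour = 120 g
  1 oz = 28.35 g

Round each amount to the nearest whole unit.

Scaling factor: 21/9 = 7/3.
vegetable oil: 2.5 oz × 7/3 × 28.35 g/oz ≈ 165 g
whole-barley flour: 1 cup × 7/3 × 120 g/cup ÷ 28.35 g/oz ≈ 10 oz
raisins: 6 oz × 7/3 × 28.35 g/oz ≈ 397 g

vegetable oil: 165 g; whole-barley flour: 10 oz; raisins: 397 g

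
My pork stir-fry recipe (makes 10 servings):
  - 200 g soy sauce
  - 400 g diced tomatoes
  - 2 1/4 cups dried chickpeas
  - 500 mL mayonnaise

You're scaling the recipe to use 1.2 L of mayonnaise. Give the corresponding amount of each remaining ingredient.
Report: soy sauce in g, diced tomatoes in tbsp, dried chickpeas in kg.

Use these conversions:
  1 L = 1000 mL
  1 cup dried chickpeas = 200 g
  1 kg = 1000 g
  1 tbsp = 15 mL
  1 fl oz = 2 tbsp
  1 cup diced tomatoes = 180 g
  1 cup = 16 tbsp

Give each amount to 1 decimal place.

The original recipe has 0.5 L of mayonnaise, so the scaling factor is 1.2 ÷ 0.5 = 12/5 = 2.4.
soy sauce: 200 g × 12/5 = 480.0 g
diced tomatoes: 400 g × 12/5 ÷ 180 g/cup × 16 tbsp/cup ≈ 85.3 tbsp
dried chickpeas: 2.25 cup × 12/5 × 200 g/cup ÷ 1000 g/kg ≈ 1.1 kg

soy sauce: 480.0 g; diced tomatoes: 85.3 tbsp; dried chickpeas: 1.1 kg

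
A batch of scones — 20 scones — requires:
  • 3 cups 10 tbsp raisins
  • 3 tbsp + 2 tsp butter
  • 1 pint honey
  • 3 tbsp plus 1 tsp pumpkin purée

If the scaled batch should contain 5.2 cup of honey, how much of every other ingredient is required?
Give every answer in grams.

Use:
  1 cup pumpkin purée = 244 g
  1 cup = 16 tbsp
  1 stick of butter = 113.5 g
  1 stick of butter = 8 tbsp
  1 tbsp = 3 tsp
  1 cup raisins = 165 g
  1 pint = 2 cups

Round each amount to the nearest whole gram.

The original recipe has 2 cup of honey, so the scaling factor is 5.2 ÷ 2 = 13/5 = 2.6.
raisins: (3 cup + 10 tbsp = 3.625 cup) × 13/5 × 165 g/cup ≈ 1555 g
butter: (3 tbsp + 2 tsp = 11/3 tbsp) × 13/5 ÷ 8 tbsp/stick × 113.5 g/stick ≈ 135 g
pumpkin purée: (3 tbsp + 1 tsp = 10/3 tbsp) × 13/5 ÷ 16 tbsp/cup × 244 g/cup ≈ 132 g

raisins: 1555 g; butter: 135 g; pumpkin purée: 132 g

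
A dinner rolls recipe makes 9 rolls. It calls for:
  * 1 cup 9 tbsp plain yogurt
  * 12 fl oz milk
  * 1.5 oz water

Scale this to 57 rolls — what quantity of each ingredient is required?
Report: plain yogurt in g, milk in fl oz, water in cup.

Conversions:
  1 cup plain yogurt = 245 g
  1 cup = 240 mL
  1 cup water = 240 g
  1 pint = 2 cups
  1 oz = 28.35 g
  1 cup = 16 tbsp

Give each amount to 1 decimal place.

plain yogurt: 2424.5 g; milk: 76.0 fl oz; water: 1.1 cup

Scaling factor: 57/9 = 19/3.
plain yogurt: (1 cup + 9 tbsp = 1.5625 cup) × 19/3 × 245 g/cup ≈ 2424.5 g
milk: 12 fl oz × 19/3 = 76.0 fl oz
water: 1.5 oz × 19/3 × 28.35 g/oz ÷ 240 g/cup ≈ 1.1 cup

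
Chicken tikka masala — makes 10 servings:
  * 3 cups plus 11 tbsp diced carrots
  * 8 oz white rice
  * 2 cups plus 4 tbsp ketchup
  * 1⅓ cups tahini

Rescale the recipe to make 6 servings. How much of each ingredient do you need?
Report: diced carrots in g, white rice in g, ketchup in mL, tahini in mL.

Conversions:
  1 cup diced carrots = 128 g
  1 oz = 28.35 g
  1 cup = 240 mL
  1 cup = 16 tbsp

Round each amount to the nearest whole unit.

Scaling factor: 6/10 = 3/5 = 0.6.
diced carrots: (3 cup + 11 tbsp = 3.6875 cup) × 3/5 × 128 g/cup ≈ 283 g
white rice: 8 oz × 3/5 × 28.35 g/oz ≈ 136 g
ketchup: (2 cup + 4 tbsp = 2.25 cup) × 3/5 × 240 mL/cup = 324 mL
tahini: 4/3 cup × 3/5 × 240 mL/cup = 192 mL

diced carrots: 283 g; white rice: 136 g; ketchup: 324 mL; tahini: 192 mL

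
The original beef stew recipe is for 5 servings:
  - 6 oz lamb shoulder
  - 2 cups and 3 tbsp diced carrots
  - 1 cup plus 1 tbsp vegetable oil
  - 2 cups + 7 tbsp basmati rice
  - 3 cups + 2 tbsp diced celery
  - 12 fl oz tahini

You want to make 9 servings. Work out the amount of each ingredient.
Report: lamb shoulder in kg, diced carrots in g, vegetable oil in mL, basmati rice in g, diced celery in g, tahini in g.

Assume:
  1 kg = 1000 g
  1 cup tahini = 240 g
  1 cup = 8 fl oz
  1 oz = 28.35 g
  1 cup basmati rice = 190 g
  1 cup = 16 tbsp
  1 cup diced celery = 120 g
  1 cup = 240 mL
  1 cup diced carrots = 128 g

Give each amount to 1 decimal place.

lamb shoulder: 0.3 kg; diced carrots: 504.0 g; vegetable oil: 459.0 mL; basmati rice: 833.6 g; diced celery: 675.0 g; tahini: 648.0 g

Scaling factor: 9/5 = 1.8.
lamb shoulder: 6 oz × 9/5 × 28.35 g/oz ÷ 1000 g/kg ≈ 0.3 kg
diced carrots: (2 cup + 3 tbsp = 2.1875 cup) × 9/5 × 128 g/cup = 504.0 g
vegetable oil: (1 cup + 1 tbsp = 1.0625 cup) × 9/5 × 240 mL/cup = 459.0 mL
basmati rice: (2 cup + 7 tbsp = 2.4375 cup) × 9/5 × 190 g/cup ≈ 833.6 g
diced celery: (3 cup + 2 tbsp = 3.125 cup) × 9/5 × 120 g/cup = 675.0 g
tahini: 12 fl oz × 9/5 ÷ 8 fl oz/cup × 240 g/cup = 648.0 g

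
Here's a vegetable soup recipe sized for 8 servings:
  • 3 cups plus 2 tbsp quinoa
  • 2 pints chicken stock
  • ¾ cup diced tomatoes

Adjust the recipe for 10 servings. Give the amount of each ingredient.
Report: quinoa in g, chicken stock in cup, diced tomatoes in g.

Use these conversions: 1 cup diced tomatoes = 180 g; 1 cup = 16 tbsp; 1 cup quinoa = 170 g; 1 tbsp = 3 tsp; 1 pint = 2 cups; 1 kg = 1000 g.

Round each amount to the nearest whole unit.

Scaling factor: 10/8 = 5/4 = 1.25.
quinoa: (3 cup + 2 tbsp = 3.125 cup) × 5/4 × 170 g/cup ≈ 664 g
chicken stock: 2 pint × 5/4 × 2 cup/pint = 5 cup
diced tomatoes: 0.75 cup × 5/4 × 180 g/cup ≈ 169 g

quinoa: 664 g; chicken stock: 5 cup; diced tomatoes: 169 g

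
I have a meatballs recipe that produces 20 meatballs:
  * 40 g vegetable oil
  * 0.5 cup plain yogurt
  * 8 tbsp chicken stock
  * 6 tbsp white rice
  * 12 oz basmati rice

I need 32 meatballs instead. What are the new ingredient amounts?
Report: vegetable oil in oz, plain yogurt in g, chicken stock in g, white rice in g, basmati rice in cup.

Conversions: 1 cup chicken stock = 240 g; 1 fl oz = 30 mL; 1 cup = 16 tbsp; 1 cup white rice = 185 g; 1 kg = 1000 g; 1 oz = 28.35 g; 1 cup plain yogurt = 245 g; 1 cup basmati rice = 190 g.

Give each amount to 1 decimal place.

vegetable oil: 2.3 oz; plain yogurt: 196.0 g; chicken stock: 192.0 g; white rice: 111.0 g; basmati rice: 2.9 cup

Scaling factor: 32/20 = 8/5 = 1.6.
vegetable oil: 40 g × 8/5 ÷ 28.35 g/oz ≈ 2.3 oz
plain yogurt: 0.5 cup × 8/5 × 245 g/cup = 196.0 g
chicken stock: 8 tbsp × 8/5 ÷ 16 tbsp/cup × 240 g/cup = 192.0 g
white rice: 6 tbsp × 8/5 ÷ 16 tbsp/cup × 185 g/cup = 111.0 g
basmati rice: 12 oz × 8/5 × 28.35 g/oz ÷ 190 g/cup ≈ 2.9 cup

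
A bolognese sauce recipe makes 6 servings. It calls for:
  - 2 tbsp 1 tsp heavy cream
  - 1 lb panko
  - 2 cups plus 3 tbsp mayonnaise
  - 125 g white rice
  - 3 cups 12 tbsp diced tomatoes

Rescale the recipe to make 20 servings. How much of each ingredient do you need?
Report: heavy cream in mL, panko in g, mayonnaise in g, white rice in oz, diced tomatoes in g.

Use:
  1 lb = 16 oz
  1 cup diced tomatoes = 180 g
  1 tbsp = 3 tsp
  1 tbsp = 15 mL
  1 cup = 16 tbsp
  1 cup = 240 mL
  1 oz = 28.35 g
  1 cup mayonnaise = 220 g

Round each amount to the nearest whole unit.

heavy cream: 117 mL; panko: 1512 g; mayonnaise: 1604 g; white rice: 15 oz; diced tomatoes: 2250 g

Scaling factor: 20/6 = 10/3.
heavy cream: (2 tbsp + 1 tsp = 7/3 tbsp) × 10/3 × 15 mL/tbsp ≈ 117 mL
panko: 1 lb × 10/3 × 16 oz/lb × 28.35 g/oz = 1512 g
mayonnaise: (2 cup + 3 tbsp = 2.1875 cup) × 10/3 × 220 g/cup ≈ 1604 g
white rice: 125 g × 10/3 ÷ 28.35 g/oz ≈ 15 oz
diced tomatoes: (3 cup + 12 tbsp = 3.75 cup) × 10/3 × 180 g/cup = 2250 g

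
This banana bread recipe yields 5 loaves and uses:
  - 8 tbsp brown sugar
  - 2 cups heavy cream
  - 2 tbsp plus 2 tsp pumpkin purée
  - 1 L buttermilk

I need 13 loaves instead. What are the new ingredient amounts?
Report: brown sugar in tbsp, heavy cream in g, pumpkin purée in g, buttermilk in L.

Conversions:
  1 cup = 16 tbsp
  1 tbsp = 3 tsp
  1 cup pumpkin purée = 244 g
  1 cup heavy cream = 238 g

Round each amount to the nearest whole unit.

brown sugar: 21 tbsp; heavy cream: 1238 g; pumpkin purée: 106 g; buttermilk: 3 L

Scaling factor: 13/5 = 2.6.
brown sugar: 8 tbsp × 13/5 ≈ 21 tbsp
heavy cream: 2 cup × 13/5 × 238 g/cup ≈ 1238 g
pumpkin purée: (2 tbsp + 2 tsp = 8/3 tbsp) × 13/5 ÷ 16 tbsp/cup × 244 g/cup ≈ 106 g
buttermilk: 1 L × 13/5 ≈ 3 L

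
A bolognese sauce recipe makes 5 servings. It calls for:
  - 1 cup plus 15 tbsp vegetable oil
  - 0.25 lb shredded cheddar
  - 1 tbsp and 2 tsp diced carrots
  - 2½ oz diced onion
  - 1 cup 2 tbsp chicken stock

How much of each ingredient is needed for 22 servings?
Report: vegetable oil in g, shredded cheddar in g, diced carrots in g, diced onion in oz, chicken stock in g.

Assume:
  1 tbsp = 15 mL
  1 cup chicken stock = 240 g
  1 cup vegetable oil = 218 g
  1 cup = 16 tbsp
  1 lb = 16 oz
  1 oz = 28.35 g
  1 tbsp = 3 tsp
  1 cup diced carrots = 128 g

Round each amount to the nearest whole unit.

Scaling factor: 22/5 = 4.4.
vegetable oil: (1 cup + 15 tbsp = 1.9375 cup) × 22/5 × 218 g/cup ≈ 1858 g
shredded cheddar: 0.25 lb × 22/5 × 16 oz/lb × 28.35 g/oz ≈ 499 g
diced carrots: (1 tbsp + 2 tsp = 5/3 tbsp) × 22/5 ÷ 16 tbsp/cup × 128 g/cup ≈ 59 g
diced onion: 2.5 oz × 22/5 = 11 oz
chicken stock: (1 cup + 2 tbsp = 1.125 cup) × 22/5 × 240 g/cup = 1188 g

vegetable oil: 1858 g; shredded cheddar: 499 g; diced carrots: 59 g; diced onion: 11 oz; chicken stock: 1188 g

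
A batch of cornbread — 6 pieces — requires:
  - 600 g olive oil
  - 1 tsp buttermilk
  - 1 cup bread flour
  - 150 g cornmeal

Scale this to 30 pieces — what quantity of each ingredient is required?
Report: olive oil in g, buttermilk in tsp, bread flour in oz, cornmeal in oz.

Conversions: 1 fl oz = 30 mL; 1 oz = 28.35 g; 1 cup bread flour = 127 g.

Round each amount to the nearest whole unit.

Scaling factor: 30/6 = 5.
olive oil: 600 g × 5 = 3000 g
buttermilk: 1 tsp × 5 = 5 tsp
bread flour: 1 cup × 5 × 127 g/cup ÷ 28.35 g/oz ≈ 22 oz
cornmeal: 150 g × 5 ÷ 28.35 g/oz ≈ 26 oz

olive oil: 3000 g; buttermilk: 5 tsp; bread flour: 22 oz; cornmeal: 26 oz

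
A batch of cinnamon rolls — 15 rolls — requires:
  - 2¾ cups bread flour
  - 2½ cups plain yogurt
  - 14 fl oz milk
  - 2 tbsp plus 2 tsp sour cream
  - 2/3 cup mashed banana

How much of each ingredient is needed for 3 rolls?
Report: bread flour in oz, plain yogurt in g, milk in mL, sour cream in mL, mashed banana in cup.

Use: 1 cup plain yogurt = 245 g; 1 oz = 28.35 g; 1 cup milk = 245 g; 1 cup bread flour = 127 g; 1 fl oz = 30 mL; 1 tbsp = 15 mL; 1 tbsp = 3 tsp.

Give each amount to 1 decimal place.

bread flour: 2.5 oz; plain yogurt: 122.5 g; milk: 84.0 mL; sour cream: 8.0 mL; mashed banana: 0.1 cup

Scaling factor: 3/15 = 1/5 = 0.2.
bread flour: 2.75 cup × 1/5 × 127 g/cup ÷ 28.35 g/oz ≈ 2.5 oz
plain yogurt: 2.5 cup × 1/5 × 245 g/cup = 122.5 g
milk: 14 fl oz × 1/5 × 30 mL/fl oz = 84.0 mL
sour cream: (2 tbsp + 2 tsp = 8/3 tbsp) × 1/5 × 15 mL/tbsp = 8.0 mL
mashed banana: 2/3 cup × 1/5 ≈ 0.1 cup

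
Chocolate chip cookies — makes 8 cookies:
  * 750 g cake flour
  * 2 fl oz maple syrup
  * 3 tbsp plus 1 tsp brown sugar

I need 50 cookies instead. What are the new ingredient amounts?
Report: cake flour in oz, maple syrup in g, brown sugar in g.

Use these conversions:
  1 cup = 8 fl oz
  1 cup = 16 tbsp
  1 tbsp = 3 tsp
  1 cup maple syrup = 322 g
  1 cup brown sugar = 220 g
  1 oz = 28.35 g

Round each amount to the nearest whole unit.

Scaling factor: 50/8 = 25/4 = 6.25.
cake flour: 750 g × 25/4 ÷ 28.35 g/oz ≈ 165 oz
maple syrup: 2 fl oz × 25/4 ÷ 8 fl oz/cup × 322 g/cup ≈ 503 g
brown sugar: (3 tbsp + 1 tsp = 10/3 tbsp) × 25/4 ÷ 16 tbsp/cup × 220 g/cup ≈ 286 g

cake flour: 165 oz; maple syrup: 503 g; brown sugar: 286 g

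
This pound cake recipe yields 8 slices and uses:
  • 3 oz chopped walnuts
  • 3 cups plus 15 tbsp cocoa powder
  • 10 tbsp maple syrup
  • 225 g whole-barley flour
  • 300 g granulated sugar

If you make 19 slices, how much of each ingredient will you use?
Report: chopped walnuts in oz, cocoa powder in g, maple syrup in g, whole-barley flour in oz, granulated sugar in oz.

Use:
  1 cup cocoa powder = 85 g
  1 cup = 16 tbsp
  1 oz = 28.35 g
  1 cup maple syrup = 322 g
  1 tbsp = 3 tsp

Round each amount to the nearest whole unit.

chopped walnuts: 7 oz; cocoa powder: 795 g; maple syrup: 478 g; whole-barley flour: 19 oz; granulated sugar: 25 oz

Scaling factor: 19/8 = 2.375.
chopped walnuts: 3 oz × 19/8 ≈ 7 oz
cocoa powder: (3 cup + 15 tbsp = 3.9375 cup) × 19/8 × 85 g/cup ≈ 795 g
maple syrup: 10 tbsp × 19/8 ÷ 16 tbsp/cup × 322 g/cup ≈ 478 g
whole-barley flour: 225 g × 19/8 ÷ 28.35 g/oz ≈ 19 oz
granulated sugar: 300 g × 19/8 ÷ 28.35 g/oz ≈ 25 oz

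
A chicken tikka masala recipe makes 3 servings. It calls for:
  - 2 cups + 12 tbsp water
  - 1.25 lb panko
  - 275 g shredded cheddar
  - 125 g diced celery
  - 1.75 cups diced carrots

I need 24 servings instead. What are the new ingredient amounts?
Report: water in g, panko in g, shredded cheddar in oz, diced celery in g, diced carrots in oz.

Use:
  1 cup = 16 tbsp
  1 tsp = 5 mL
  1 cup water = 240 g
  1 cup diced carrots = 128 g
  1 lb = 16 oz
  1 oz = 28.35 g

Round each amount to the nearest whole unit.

water: 5280 g; panko: 4536 g; shredded cheddar: 78 oz; diced celery: 1000 g; diced carrots: 63 oz

Scaling factor: 24/3 = 8.
water: (2 cup + 12 tbsp = 2.75 cup) × 8 × 240 g/cup = 5280 g
panko: 1.25 lb × 8 × 16 oz/lb × 28.35 g/oz = 4536 g
shredded cheddar: 275 g × 8 ÷ 28.35 g/oz ≈ 78 oz
diced celery: 125 g × 8 = 1000 g
diced carrots: 1.75 cup × 8 × 128 g/cup ÷ 28.35 g/oz ≈ 63 oz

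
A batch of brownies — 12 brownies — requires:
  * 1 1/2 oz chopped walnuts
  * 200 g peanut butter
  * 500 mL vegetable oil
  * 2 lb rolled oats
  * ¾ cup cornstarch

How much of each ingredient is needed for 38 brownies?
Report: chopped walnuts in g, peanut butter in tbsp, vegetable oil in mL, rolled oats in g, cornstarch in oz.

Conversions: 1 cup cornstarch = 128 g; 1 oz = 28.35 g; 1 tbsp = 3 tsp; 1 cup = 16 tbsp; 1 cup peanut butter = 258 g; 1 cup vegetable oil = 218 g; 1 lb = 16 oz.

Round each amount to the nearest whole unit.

Scaling factor: 38/12 = 19/6.
chopped walnuts: 1.5 oz × 19/6 × 28.35 g/oz ≈ 135 g
peanut butter: 200 g × 19/6 ÷ 258 g/cup × 16 tbsp/cup ≈ 39 tbsp
vegetable oil: 500 mL × 19/6 ≈ 1583 mL
rolled oats: 2 lb × 19/6 × 16 oz/lb × 28.35 g/oz ≈ 2873 g
cornstarch: 0.75 cup × 19/6 × 128 g/cup ÷ 28.35 g/oz ≈ 11 oz

chopped walnuts: 135 g; peanut butter: 39 tbsp; vegetable oil: 1583 mL; rolled oats: 2873 g; cornstarch: 11 oz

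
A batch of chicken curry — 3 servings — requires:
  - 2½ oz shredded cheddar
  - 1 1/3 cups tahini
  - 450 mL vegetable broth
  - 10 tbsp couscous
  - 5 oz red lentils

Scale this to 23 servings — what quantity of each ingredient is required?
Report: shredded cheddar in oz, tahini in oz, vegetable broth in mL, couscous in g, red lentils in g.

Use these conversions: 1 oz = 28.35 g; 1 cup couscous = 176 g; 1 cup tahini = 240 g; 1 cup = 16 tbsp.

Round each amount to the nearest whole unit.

Scaling factor: 23/3.
shredded cheddar: 2.5 oz × 23/3 ≈ 19 oz
tahini: 4/3 cup × 23/3 × 240 g/cup ÷ 28.35 g/oz ≈ 87 oz
vegetable broth: 450 mL × 23/3 = 3450 mL
couscous: 10 tbsp × 23/3 ÷ 16 tbsp/cup × 176 g/cup ≈ 843 g
red lentils: 5 oz × 23/3 × 28.35 g/oz ≈ 1087 g

shredded cheddar: 19 oz; tahini: 87 oz; vegetable broth: 3450 mL; couscous: 843 g; red lentils: 1087 g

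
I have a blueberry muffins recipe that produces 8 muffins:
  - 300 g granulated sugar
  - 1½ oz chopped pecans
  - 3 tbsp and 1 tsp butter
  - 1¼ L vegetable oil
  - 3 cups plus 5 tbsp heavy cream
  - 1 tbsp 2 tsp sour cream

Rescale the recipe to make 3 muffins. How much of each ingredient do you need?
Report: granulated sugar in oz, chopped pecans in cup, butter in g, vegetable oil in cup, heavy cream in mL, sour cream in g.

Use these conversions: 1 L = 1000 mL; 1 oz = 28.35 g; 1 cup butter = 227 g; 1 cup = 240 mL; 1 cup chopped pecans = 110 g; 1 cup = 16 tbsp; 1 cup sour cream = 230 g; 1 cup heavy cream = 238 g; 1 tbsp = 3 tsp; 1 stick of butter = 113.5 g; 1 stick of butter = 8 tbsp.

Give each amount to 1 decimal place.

Scaling factor: 3/8 = 0.375.
granulated sugar: 300 g × 3/8 ÷ 28.35 g/oz ≈ 4.0 oz
chopped pecans: 1.5 oz × 3/8 × 28.35 g/oz ÷ 110 g/cup ≈ 0.1 cup
butter: (3 tbsp + 1 tsp = 10/3 tbsp) × 3/8 ÷ 8 tbsp/stick × 113.5 g/stick ≈ 17.7 g
vegetable oil: 1.25 L × 3/8 × 1000 mL/L ÷ 240 mL/cup ≈ 2.0 cup
heavy cream: (3 cup + 5 tbsp = 3.3125 cup) × 3/8 × 240 mL/cup ≈ 298.1 mL
sour cream: (1 tbsp + 2 tsp = 5/3 tbsp) × 3/8 ÷ 16 tbsp/cup × 230 g/cup ≈ 9.0 g

granulated sugar: 4.0 oz; chopped pecans: 0.1 cup; butter: 17.7 g; vegetable oil: 2.0 cup; heavy cream: 298.1 mL; sour cream: 9.0 g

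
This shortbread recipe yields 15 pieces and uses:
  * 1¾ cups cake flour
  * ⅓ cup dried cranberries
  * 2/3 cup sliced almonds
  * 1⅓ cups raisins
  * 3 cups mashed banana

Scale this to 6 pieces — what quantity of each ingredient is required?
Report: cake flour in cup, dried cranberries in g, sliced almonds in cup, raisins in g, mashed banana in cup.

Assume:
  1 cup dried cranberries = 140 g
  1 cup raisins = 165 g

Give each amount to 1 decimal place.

cake flour: 0.7 cup; dried cranberries: 18.7 g; sliced almonds: 0.3 cup; raisins: 88.0 g; mashed banana: 1.2 cup

Scaling factor: 6/15 = 2/5 = 0.4.
cake flour: 1.75 cup × 2/5 = 0.7 cup
dried cranberries: 1/3 cup × 2/5 × 140 g/cup ≈ 18.7 g
sliced almonds: 2/3 cup × 2/5 ≈ 0.3 cup
raisins: 4/3 cup × 2/5 × 165 g/cup = 88.0 g
mashed banana: 3 cup × 2/5 = 1.2 cup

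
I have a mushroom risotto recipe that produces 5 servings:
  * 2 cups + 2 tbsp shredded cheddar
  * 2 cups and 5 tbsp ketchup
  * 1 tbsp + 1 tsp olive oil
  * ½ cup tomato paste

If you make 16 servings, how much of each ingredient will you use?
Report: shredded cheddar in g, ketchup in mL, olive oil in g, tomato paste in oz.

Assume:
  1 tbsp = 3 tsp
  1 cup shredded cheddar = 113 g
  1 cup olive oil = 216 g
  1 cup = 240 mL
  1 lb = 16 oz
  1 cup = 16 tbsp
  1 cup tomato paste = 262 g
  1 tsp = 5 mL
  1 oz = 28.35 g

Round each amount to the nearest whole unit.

Scaling factor: 16/5 = 3.2.
shredded cheddar: (2 cup + 2 tbsp = 2.125 cup) × 16/5 × 113 g/cup ≈ 768 g
ketchup: (2 cup + 5 tbsp = 2.3125 cup) × 16/5 × 240 mL/cup = 1776 mL
olive oil: (1 tbsp + 1 tsp = 4/3 tbsp) × 16/5 ÷ 16 tbsp/cup × 216 g/cup ≈ 58 g
tomato paste: 0.5 cup × 16/5 × 262 g/cup ÷ 28.35 g/oz ≈ 15 oz

shredded cheddar: 768 g; ketchup: 1776 mL; olive oil: 58 g; tomato paste: 15 oz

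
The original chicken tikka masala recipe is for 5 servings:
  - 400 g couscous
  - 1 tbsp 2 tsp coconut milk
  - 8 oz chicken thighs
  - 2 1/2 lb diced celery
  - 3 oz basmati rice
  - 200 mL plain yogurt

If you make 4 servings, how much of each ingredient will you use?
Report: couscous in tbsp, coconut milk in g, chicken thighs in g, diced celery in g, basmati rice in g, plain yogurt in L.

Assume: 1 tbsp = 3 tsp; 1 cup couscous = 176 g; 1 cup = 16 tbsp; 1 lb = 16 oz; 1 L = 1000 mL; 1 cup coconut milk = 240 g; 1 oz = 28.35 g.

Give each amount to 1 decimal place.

Scaling factor: 4/5 = 0.8.
couscous: 400 g × 4/5 ÷ 176 g/cup × 16 tbsp/cup ≈ 29.1 tbsp
coconut milk: (1 tbsp + 2 tsp = 5/3 tbsp) × 4/5 ÷ 16 tbsp/cup × 240 g/cup = 20.0 g
chicken thighs: 8 oz × 4/5 × 28.35 g/oz ≈ 181.4 g
diced celery: 2.5 lb × 4/5 × 16 oz/lb × 28.35 g/oz = 907.2 g
basmati rice: 3 oz × 4/5 × 28.35 g/oz ≈ 68.0 g
plain yogurt: 200 mL × 4/5 ÷ 1000 mL/L ≈ 0.2 L

couscous: 29.1 tbsp; coconut milk: 20.0 g; chicken thighs: 181.4 g; diced celery: 907.2 g; basmati rice: 68.0 g; plain yogurt: 0.2 L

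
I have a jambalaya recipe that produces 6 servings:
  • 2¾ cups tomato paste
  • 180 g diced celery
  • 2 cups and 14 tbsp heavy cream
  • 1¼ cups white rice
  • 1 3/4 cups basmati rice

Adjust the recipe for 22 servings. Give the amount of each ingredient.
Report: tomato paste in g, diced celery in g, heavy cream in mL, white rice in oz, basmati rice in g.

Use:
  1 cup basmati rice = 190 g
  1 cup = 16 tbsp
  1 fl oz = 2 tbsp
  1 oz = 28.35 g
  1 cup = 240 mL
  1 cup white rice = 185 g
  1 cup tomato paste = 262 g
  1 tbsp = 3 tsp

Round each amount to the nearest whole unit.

tomato paste: 2642 g; diced celery: 660 g; heavy cream: 2530 mL; white rice: 30 oz; basmati rice: 1219 g

Scaling factor: 22/6 = 11/3.
tomato paste: 2.75 cup × 11/3 × 262 g/cup ≈ 2642 g
diced celery: 180 g × 11/3 = 660 g
heavy cream: (2 cup + 14 tbsp = 2.875 cup) × 11/3 × 240 mL/cup = 2530 mL
white rice: 1.25 cup × 11/3 × 185 g/cup ÷ 28.35 g/oz ≈ 30 oz
basmati rice: 1.75 cup × 11/3 × 190 g/cup ≈ 1219 g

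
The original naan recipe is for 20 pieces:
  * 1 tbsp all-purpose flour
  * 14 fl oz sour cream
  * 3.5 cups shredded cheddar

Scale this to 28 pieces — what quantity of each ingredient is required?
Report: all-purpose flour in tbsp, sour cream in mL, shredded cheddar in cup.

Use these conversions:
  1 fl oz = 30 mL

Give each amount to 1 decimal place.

Scaling factor: 28/20 = 7/5 = 1.4.
all-purpose flour: 1 tbsp × 7/5 = 1.4 tbsp
sour cream: 14 fl oz × 7/5 × 30 mL/fl oz = 588.0 mL
shredded cheddar: 3.5 cup × 7/5 = 4.9 cup

all-purpose flour: 1.4 tbsp; sour cream: 588.0 mL; shredded cheddar: 4.9 cup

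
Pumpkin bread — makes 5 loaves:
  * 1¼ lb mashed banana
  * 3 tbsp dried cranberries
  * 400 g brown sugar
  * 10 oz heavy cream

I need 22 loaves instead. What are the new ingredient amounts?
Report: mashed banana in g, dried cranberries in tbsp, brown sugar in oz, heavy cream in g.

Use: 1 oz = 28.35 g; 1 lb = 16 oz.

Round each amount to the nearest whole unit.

mashed banana: 2495 g; dried cranberries: 13 tbsp; brown sugar: 62 oz; heavy cream: 1247 g

Scaling factor: 22/5 = 4.4.
mashed banana: 1.25 lb × 22/5 × 16 oz/lb × 28.35 g/oz ≈ 2495 g
dried cranberries: 3 tbsp × 22/5 ≈ 13 tbsp
brown sugar: 400 g × 22/5 ÷ 28.35 g/oz ≈ 62 oz
heavy cream: 10 oz × 22/5 × 28.35 g/oz ≈ 1247 g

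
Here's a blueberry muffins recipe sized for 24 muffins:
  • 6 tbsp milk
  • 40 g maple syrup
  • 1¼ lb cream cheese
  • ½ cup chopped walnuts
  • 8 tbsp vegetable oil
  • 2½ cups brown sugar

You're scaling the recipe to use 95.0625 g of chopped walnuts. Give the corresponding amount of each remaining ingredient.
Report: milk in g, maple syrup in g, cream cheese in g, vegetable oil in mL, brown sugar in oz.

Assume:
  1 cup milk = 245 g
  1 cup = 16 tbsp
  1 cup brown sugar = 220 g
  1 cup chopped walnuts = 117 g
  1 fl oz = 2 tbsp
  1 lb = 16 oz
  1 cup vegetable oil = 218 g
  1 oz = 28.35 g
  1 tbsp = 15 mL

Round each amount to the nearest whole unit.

milk: 149 g; maple syrup: 65 g; cream cheese: 921 g; vegetable oil: 195 mL; brown sugar: 32 oz

The original recipe has 58.5 g of chopped walnuts, so the scaling factor is 95.0625 ÷ 58.5 = 13/8 = 1.625.
milk: 6 tbsp × 13/8 ÷ 16 tbsp/cup × 245 g/cup ≈ 149 g
maple syrup: 40 g × 13/8 = 65 g
cream cheese: 1.25 lb × 13/8 × 16 oz/lb × 28.35 g/oz ≈ 921 g
vegetable oil: 8 tbsp × 13/8 × 15 mL/tbsp = 195 mL
brown sugar: 2.5 cup × 13/8 × 220 g/cup ÷ 28.35 g/oz ≈ 32 oz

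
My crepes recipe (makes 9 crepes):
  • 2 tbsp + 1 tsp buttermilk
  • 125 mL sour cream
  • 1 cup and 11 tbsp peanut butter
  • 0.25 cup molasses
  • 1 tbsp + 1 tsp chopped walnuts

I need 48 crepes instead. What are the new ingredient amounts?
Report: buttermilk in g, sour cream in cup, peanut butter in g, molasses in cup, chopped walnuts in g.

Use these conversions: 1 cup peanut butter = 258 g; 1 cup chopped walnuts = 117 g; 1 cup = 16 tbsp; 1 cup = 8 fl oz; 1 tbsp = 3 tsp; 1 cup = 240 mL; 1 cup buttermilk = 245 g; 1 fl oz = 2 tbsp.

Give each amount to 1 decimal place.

Scaling factor: 48/9 = 16/3.
buttermilk: (2 tbsp + 1 tsp = 7/3 tbsp) × 16/3 ÷ 16 tbsp/cup × 245 g/cup ≈ 190.6 g
sour cream: 125 mL × 16/3 ÷ 240 mL/cup ≈ 2.8 cup
peanut butter: (1 cup + 11 tbsp = 1.6875 cup) × 16/3 × 258 g/cup = 2322.0 g
molasses: 0.25 cup × 16/3 ≈ 1.3 cup
chopped walnuts: (1 tbsp + 1 tsp = 4/3 tbsp) × 16/3 ÷ 16 tbsp/cup × 117 g/cup = 52.0 g

buttermilk: 190.6 g; sour cream: 2.8 cup; peanut butter: 2322.0 g; molasses: 1.3 cup; chopped walnuts: 52.0 g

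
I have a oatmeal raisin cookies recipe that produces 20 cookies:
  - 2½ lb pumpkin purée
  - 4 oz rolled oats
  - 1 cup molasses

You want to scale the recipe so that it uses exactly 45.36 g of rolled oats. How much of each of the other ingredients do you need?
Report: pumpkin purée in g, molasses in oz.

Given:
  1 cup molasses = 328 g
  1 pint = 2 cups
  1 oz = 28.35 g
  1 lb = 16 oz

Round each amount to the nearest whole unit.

The original recipe has 113.4 g of rolled oats, so the scaling factor is 45.36 ÷ 113.4 = 2/5 = 0.4.
pumpkin purée: 2.5 lb × 2/5 × 16 oz/lb × 28.35 g/oz ≈ 454 g
molasses: 1 cup × 2/5 × 328 g/cup ÷ 28.35 g/oz ≈ 5 oz

pumpkin purée: 454 g; molasses: 5 oz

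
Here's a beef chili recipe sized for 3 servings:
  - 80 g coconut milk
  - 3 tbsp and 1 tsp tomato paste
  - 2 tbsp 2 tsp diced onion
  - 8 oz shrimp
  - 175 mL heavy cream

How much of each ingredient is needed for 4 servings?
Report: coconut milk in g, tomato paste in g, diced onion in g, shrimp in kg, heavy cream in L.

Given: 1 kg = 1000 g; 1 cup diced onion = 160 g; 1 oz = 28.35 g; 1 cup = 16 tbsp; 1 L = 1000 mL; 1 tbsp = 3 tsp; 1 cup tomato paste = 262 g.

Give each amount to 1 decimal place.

coconut milk: 106.7 g; tomato paste: 72.8 g; diced onion: 35.6 g; shrimp: 0.3 kg; heavy cream: 0.2 L

Scaling factor: 4/3.
coconut milk: 80 g × 4/3 ≈ 106.7 g
tomato paste: (3 tbsp + 1 tsp = 10/3 tbsp) × 4/3 ÷ 16 tbsp/cup × 262 g/cup ≈ 72.8 g
diced onion: (2 tbsp + 2 tsp = 8/3 tbsp) × 4/3 ÷ 16 tbsp/cup × 160 g/cup ≈ 35.6 g
shrimp: 8 oz × 4/3 × 28.35 g/oz ÷ 1000 g/kg ≈ 0.3 kg
heavy cream: 175 mL × 4/3 ÷ 1000 mL/L ≈ 0.2 L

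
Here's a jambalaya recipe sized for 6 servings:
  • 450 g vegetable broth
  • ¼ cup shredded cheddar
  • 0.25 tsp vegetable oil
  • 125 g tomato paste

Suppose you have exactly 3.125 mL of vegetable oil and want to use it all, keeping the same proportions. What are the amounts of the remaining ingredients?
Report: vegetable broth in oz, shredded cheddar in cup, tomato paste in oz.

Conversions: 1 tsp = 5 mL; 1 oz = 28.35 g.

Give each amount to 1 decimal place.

The original recipe has 1.25 mL of vegetable oil, so the scaling factor is 3.125 ÷ 1.25 = 5/2 = 2.5.
vegetable broth: 450 g × 5/2 ÷ 28.35 g/oz ≈ 39.7 oz
shredded cheddar: 0.25 cup × 5/2 ≈ 0.6 cup
tomato paste: 125 g × 5/2 ÷ 28.35 g/oz ≈ 11.0 oz

vegetable broth: 39.7 oz; shredded cheddar: 0.6 cup; tomato paste: 11.0 oz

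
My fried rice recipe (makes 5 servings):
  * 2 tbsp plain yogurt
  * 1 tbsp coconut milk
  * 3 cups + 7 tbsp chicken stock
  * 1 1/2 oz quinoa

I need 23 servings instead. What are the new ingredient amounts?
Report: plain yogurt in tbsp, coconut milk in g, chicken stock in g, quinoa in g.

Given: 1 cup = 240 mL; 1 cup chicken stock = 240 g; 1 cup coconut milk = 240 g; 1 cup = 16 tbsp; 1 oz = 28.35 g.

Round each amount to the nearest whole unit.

plain yogurt: 9 tbsp; coconut milk: 69 g; chicken stock: 3795 g; quinoa: 196 g

Scaling factor: 23/5 = 4.6.
plain yogurt: 2 tbsp × 23/5 ≈ 9 tbsp
coconut milk: 1 tbsp × 23/5 ÷ 16 tbsp/cup × 240 g/cup = 69 g
chicken stock: (3 cup + 7 tbsp = 3.4375 cup) × 23/5 × 240 g/cup = 3795 g
quinoa: 1.5 oz × 23/5 × 28.35 g/oz ≈ 196 g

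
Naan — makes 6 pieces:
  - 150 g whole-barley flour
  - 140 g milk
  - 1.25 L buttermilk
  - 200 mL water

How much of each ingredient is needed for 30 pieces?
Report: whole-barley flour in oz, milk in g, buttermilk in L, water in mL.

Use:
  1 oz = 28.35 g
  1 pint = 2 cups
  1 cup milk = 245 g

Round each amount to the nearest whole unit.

whole-barley flour: 26 oz; milk: 700 g; buttermilk: 6 L; water: 1000 mL

Scaling factor: 30/6 = 5.
whole-barley flour: 150 g × 5 ÷ 28.35 g/oz ≈ 26 oz
milk: 140 g × 5 = 700 g
buttermilk: 1.25 L × 5 ≈ 6 L
water: 200 mL × 5 = 1000 mL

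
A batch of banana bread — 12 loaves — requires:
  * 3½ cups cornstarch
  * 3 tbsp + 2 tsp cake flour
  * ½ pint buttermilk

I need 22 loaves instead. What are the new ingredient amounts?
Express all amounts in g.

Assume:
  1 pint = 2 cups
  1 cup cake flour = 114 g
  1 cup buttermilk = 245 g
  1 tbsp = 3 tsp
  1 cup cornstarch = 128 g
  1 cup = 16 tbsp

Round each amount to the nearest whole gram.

cornstarch: 821 g; cake flour: 48 g; buttermilk: 449 g

Scaling factor: 22/12 = 11/6.
cornstarch: 3.5 cup × 11/6 × 128 g/cup ≈ 821 g
cake flour: (3 tbsp + 2 tsp = 11/3 tbsp) × 11/6 ÷ 16 tbsp/cup × 114 g/cup ≈ 48 g
buttermilk: 0.5 pint × 11/6 × 2 cup/pint × 245 g/cup ≈ 449 g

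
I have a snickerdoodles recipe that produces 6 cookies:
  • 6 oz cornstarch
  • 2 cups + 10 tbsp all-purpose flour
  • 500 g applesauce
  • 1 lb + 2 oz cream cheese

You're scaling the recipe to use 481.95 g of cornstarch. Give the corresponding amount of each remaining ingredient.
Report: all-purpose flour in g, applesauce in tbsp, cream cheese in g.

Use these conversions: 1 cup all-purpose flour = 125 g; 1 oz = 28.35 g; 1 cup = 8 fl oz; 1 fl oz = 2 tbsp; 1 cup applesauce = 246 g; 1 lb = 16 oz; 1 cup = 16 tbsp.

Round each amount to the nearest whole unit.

all-purpose flour: 930 g; applesauce: 92 tbsp; cream cheese: 1446 g

The original recipe has 170.1 g of cornstarch, so the scaling factor is 481.95 ÷ 170.1 = 17/6.
all-purpose flour: (2 cup + 10 tbsp = 2.625 cup) × 17/6 × 125 g/cup ≈ 930 g
applesauce: 500 g × 17/6 ÷ 246 g/cup × 16 tbsp/cup ≈ 92 tbsp
cream cheese: (1 lb + 2 oz = 1.125 lb) × 17/6 × 16 oz/lb × 28.35 g/oz ≈ 1446 g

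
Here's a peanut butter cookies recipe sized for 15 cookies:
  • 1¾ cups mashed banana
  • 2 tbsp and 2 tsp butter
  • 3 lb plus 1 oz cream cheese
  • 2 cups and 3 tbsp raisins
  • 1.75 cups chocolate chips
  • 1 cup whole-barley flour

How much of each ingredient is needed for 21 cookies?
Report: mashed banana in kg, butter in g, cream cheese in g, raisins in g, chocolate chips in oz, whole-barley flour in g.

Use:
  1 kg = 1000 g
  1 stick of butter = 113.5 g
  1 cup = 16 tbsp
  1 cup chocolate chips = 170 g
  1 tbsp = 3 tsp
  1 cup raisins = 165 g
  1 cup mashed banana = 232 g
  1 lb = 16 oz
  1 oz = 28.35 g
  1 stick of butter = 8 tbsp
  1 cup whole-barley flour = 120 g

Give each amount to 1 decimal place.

mashed banana: 0.6 kg; butter: 53.0 g; cream cheese: 1944.8 g; raisins: 505.3 g; chocolate chips: 14.7 oz; whole-barley flour: 168.0 g

Scaling factor: 21/15 = 7/5 = 1.4.
mashed banana: 1.75 cup × 7/5 × 232 g/cup ÷ 1000 g/kg ≈ 0.6 kg
butter: (2 tbsp + 2 tsp = 8/3 tbsp) × 7/5 ÷ 8 tbsp/stick × 113.5 g/stick ≈ 53.0 g
cream cheese: (3 lb + 1 oz = 3.0625 lb) × 7/5 × 16 oz/lb × 28.35 g/oz ≈ 1944.8 g
raisins: (2 cup + 3 tbsp = 2.1875 cup) × 7/5 × 165 g/cup ≈ 505.3 g
chocolate chips: 1.75 cup × 7/5 × 170 g/cup ÷ 28.35 g/oz ≈ 14.7 oz
whole-barley flour: 1 cup × 7/5 × 120 g/cup = 168.0 g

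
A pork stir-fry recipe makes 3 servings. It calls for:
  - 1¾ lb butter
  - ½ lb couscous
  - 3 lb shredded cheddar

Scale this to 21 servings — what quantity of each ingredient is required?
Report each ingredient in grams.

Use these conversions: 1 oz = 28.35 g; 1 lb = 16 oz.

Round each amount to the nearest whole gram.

butter: 5557 g; couscous: 1588 g; shredded cheddar: 9526 g

Scaling factor: 21/3 = 7.
butter: 1.75 lb × 7 × 16 oz/lb × 28.35 g/oz ≈ 5557 g
couscous: 0.5 lb × 7 × 16 oz/lb × 28.35 g/oz ≈ 1588 g
shredded cheddar: 3 lb × 7 × 16 oz/lb × 28.35 g/oz ≈ 9526 g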